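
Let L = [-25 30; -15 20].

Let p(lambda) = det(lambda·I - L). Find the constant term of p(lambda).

p(lambda) = lambda^2 + 5·lambda - 50.
The constant term is -50.

-50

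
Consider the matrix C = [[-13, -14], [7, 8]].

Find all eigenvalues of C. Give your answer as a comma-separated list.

-6, 1

det(C - sI) = (-13 - s)(8 - s) - (-14)·(7) = s^2 + 5s - 6.
This factors as (s + 6)·(s - 1) = 0.
Eigenvalues: -6, 1.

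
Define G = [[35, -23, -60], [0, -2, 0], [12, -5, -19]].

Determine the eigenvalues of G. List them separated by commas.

-2, 5, 11

The characteristic polynomial is p(μ) = det(μI - G).
Expanding along the first row, p(μ) = μ^3 - 14μ^2 + 23μ + 110.
Try μ = -2: p(-2) = 0, so -2 is a root.
Dividing by (μ + 2) leaves μ^2 - 16μ + 55.
The quadratic factors as (μ - 5)·(μ - 11).
Eigenvalues: -2, 5, 11.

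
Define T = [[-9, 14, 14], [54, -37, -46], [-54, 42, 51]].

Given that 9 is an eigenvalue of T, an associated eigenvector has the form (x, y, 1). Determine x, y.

We need (T - 9I)v = 0.
T - 9I = [[-18, 14, 14], [54, -46, -46], [-54, 42, 42]].
Row 1: (-18)·x + (14)·y + (14)·1 = 0
Row 2: (54)·x + (-46)·y + (-46)·1 = 0
Row 3: (-54)·x + (42)·y + (42)·1 = 0
Solving gives x = 0, y = -1.
Check: T·(0, -1, 1) = (0, -9, 9) = 9·(0, -1, 1).

0, -1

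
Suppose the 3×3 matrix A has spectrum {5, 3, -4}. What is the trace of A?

trace(A) is the sum of the eigenvalues: (5) + (3) + (-4) = 4.

4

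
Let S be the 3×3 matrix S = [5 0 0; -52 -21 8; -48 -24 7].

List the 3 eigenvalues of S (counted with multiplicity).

-9, -5, 5

The characteristic polynomial is p(t) = det(tI - S).
Expanding the 3×3 determinant: p(t) = t^3 + 9t^2 - 25t - 225.
Rational-root test: t = -5 gives p(-5) = 0.
Factor out (t + 5): p(t) = (t + 5)·(t^2 + 4t - 45).
The quadratic factors as (t + 9)·(t - 5).
Eigenvalues: -9, -5, 5.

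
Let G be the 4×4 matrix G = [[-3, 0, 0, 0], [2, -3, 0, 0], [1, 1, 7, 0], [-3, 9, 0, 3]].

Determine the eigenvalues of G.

-3, -3, 3, 7

G is lower triangular, so its eigenvalues are the diagonal entries.
Diagonal: -3, -3, 7, 3.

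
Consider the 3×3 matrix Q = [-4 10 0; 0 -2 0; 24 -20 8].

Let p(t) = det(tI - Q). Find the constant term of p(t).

p(t) = t^3 - 2t^2 - 40t - 64.
The constant term is -64.

-64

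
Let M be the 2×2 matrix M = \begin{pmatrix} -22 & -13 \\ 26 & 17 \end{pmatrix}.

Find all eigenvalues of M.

-9, 4

det(M - lambda·I) = (-22 - lambda)(17 - lambda) - (-13)·(26) = lambda^2 + 5·lambda - 36.
This factors as (lambda + 9)·(lambda - 4) = 0.
Eigenvalues: -9, 4.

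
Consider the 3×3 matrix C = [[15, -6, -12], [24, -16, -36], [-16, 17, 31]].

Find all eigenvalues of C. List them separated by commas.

Set up det(sI - C) = 0.
Cofactor expansion gives p(s) = s^3 - 30s^2 + 293s - 924.
Since p(11) = 0, s = 11 is a root.
Factor out (s - 11): p(s) = (s - 11)·(s^2 - 19s + 84).
The quadratic factors as (s - 7)·(s - 12).
Eigenvalues: 7, 11, 12.

7, 11, 12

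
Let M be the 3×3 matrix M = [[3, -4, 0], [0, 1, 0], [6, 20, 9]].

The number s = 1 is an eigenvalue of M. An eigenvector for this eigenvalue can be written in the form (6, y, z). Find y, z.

We need (M - 1I)v = 0.
M - 1I = [[2, -4, 0], [0, 0, 0], [6, 20, 8]].
Row 1: (2)·6 + (-4)·y + (0)·z = 0
Row 2: (0)·6 + (0)·y + (0)·z = 0
Row 3: (6)·6 + (20)·y + (8)·z = 0
Solving gives y = 3, z = -12.
Check: M·(6, 3, -12) = (6, 3, -12) = 1·(6, 3, -12).

3, -12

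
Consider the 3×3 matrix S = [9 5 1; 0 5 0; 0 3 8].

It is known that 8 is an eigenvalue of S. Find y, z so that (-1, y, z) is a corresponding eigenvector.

0, 1

We need (S - 8I)v = 0.
S - 8I = [[1, 5, 1], [0, -3, 0], [0, 3, 0]].
Row 1: (1)·-1 + (5)·y + (1)·z = 0
Row 2: (0)·-1 + (-3)·y + (0)·z = 0
Row 3: (0)·-1 + (3)·y + (0)·z = 0
Solving gives y = 0, z = 1.
Check: S·(-1, 0, 1) = (-8, 0, 8) = 8·(-1, 0, 1).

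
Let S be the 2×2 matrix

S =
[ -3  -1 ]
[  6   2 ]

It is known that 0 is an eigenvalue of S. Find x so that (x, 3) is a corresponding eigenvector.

We need (S)v = 0.
S = [[-3, -1], [6, 2]].
Row 1: (-3)·x + (-1)·3 = 0
Row 2: (6)·x + (2)·3 = 0
Solving gives x = -1.
Check: S·(-1, 3) = (0, 0) = 0·(-1, 3).

-1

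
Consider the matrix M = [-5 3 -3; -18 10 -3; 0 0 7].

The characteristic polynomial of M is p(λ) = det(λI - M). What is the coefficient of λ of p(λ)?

39

p(λ) = λ^3 - 12λ^2 + 39λ - 28.
The coefficient of λ is 39.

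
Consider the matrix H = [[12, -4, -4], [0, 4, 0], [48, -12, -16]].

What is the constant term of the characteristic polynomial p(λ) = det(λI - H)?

p(0) = det(0·I − H) = det(−H) = (−1)^3·det(H).
det(H) = 0, so p(0) = 0.

0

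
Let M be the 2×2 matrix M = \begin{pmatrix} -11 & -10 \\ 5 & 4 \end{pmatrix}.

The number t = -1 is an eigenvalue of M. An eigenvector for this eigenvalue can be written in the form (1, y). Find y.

We need (M + 1I)v = 0.
M + 1I = [[-10, -10], [5, 5]].
Row 1: (-10)·1 + (-10)·y = 0
Row 2: (5)·1 + (5)·y = 0
Solving gives y = -1.
Check: M·(1, -1) = (-1, 1) = -1·(1, -1).

-1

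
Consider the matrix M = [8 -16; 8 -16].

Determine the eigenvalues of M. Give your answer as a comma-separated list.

det(M - lambda·I) = (8 - lambda)(-16 - lambda) - (-16)·(8) = lambda^2 + 8·lambda.
This factors as (lambda + 8)·lambda = 0.
Eigenvalues: -8, 0.

-8, 0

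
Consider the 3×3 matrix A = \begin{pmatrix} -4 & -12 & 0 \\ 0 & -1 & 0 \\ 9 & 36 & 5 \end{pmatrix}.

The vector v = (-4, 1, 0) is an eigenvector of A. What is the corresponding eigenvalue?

Compute Av: A·(-4, 1, 0) = (4, -1, 0).
Since Av = λv, compare component 1: 4 = λ·-4, so λ = -1.

-1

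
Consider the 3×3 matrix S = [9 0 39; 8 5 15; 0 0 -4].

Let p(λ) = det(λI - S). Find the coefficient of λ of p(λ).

-11

p(λ) = λ^3 - 10λ^2 - 11λ + 180.
The coefficient of λ is -11.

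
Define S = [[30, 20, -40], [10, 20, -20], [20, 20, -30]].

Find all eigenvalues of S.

0, 10, 10

The characteristic polynomial is p(s) = det(sI - S).
Expanding the 3×3 determinant: p(s) = s^3 - 20s^2 + 100s.
Since p(0) = 0, s = 0 is a root.
Factor out s: p(s) = s·(s^2 - 20s + 100).
The quadratic factor is (s - 10)^2.
Eigenvalues: 0, 10, 10.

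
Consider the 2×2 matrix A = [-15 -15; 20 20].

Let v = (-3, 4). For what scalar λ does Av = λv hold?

Compute Av: A·(-3, 4) = (-15, 20).
Since Av = λv, compare component 1: -15 = λ·-3, so λ = 5.

5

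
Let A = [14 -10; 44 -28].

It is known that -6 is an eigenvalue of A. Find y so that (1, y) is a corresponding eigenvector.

2

We need (A + 6I)v = 0.
A + 6I = [[20, -10], [44, -22]].
Row 1: (20)·1 + (-10)·y = 0
Row 2: (44)·1 + (-22)·y = 0
Solving gives y = 2.
Check: A·(1, 2) = (-6, -12) = -6·(1, 2).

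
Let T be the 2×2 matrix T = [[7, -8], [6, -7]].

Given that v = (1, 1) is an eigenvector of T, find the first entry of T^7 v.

-1

First find the eigenvalue: Tv = (-1, -1) = -1·(1, 1), so λ = -1.
Then T^7 v = λ^7·v = (-1)^7·(1, 1) = -1·(1, 1) = (-1, -1).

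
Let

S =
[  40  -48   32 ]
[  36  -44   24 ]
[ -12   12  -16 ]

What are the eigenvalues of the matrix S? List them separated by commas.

The characteristic polynomial is p(s) = det(sI - S).
Expanding the 3×3 determinant: p(s) = s^3 + 20s^2 + 128s + 256.
Try s = -8: p(-8) = 0, so -8 is a root.
Factor out (s + 8): p(s) = (s + 8)·(s^2 + 12s + 32).
The quadratic factors as (s + 8)·(s + 4).
Eigenvalues: -8, -8, -4.

-8, -8, -4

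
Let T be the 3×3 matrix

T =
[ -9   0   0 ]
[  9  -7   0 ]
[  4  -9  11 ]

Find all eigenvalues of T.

T is lower triangular, so its eigenvalues are the diagonal entries.
Diagonal: -9, -7, 11.

-9, -7, 11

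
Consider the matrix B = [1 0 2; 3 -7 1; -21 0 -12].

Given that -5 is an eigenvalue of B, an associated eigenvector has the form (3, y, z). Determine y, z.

We need (B + 5I)v = 0.
B + 5I = [[6, 0, 2], [3, -2, 1], [-21, 0, -7]].
Row 1: (6)·3 + (0)·y + (2)·z = 0
Row 2: (3)·3 + (-2)·y + (1)·z = 0
Row 3: (-21)·3 + (0)·y + (-7)·z = 0
Solving gives y = 0, z = -9.
Check: B·(3, 0, -9) = (-15, 0, 45) = -5·(3, 0, -9).

0, -9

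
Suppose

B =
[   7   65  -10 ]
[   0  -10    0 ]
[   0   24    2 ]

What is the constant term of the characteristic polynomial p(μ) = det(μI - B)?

p(0) = det(0·I − B) = det(−B) = (−1)^3·det(B).
det(B) = -140, so p(0) = 140.

140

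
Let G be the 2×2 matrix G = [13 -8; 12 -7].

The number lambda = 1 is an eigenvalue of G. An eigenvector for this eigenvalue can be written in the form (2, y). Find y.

We need (G - 1I)v = 0.
G - 1I = [[12, -8], [12, -8]].
Row 1: (12)·2 + (-8)·y = 0
Row 2: (12)·2 + (-8)·y = 0
Solving gives y = 3.
Check: G·(2, 3) = (2, 3) = 1·(2, 3).

3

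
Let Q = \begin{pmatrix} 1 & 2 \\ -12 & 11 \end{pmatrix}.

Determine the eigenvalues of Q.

det(Q - lambda·I) = (1 - lambda)(11 - lambda) - (2)·(-12) = lambda^2 - 12·lambda + 35.
This factors as (lambda - 5)·(lambda - 7) = 0.
Eigenvalues: 5, 7.

5, 7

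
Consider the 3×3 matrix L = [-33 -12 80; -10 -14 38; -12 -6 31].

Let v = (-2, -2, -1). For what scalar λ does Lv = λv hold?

-5

Compute Lv: L·(-2, -2, -1) = (10, 10, 5).
Since Lv = λv, compare component 1: 10 = λ·-2, so λ = -5.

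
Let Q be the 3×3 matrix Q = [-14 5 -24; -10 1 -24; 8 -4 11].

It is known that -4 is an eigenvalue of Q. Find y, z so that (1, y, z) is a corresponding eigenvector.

2, 0

We need (Q + 4I)v = 0.
Q + 4I = [[-10, 5, -24], [-10, 5, -24], [8, -4, 15]].
Row 1: (-10)·1 + (5)·y + (-24)·z = 0
Row 2: (-10)·1 + (5)·y + (-24)·z = 0
Row 3: (8)·1 + (-4)·y + (15)·z = 0
Solving gives y = 2, z = 0.
Check: Q·(1, 2, 0) = (-4, -8, 0) = -4·(1, 2, 0).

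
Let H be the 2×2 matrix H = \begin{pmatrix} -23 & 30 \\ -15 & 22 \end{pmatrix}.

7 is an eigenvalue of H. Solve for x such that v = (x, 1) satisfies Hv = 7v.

1

We need (H - 7I)v = 0.
H - 7I = [[-30, 30], [-15, 15]].
Row 1: (-30)·x + (30)·1 = 0
Row 2: (-15)·x + (15)·1 = 0
Solving gives x = 1.
Check: H·(1, 1) = (7, 7) = 7·(1, 1).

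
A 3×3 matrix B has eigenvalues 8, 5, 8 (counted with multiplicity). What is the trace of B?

21

trace(B) is the sum of the eigenvalues: (8) + (5) + (8) = 21.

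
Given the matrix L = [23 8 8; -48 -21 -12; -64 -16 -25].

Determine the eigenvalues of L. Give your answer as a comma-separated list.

-9, -9, -5

The characteristic polynomial is p(λ) = det(λI - L).
Expanding the 3×3 determinant: p(λ) = λ^3 + 23λ^2 + 171λ + 405.
Try λ = -5: p(-5) = 0, so -5 is a root.
Factor out (λ + 5): p(λ) = (λ + 5)·(λ^2 + 18λ + 81).
The quadratic factor is (λ + 9)^2.
Eigenvalues: -9, -9, -5.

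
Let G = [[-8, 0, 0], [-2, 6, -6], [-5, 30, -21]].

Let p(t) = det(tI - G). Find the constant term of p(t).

432

p(t) = t^3 + 23t^2 + 174t + 432.
The constant term is 432.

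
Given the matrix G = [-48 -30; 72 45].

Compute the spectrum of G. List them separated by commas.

det(G - λI) = (-48 - λ)(45 - λ) - (-30)·(72) = λ^2 + 3λ.
This factors as (λ + 3)·λ = 0.
Eigenvalues: -3, 0.

-3, 0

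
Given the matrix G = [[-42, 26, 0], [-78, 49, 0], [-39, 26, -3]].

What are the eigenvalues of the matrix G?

-3, -3, 10

Compute the characteristic polynomial p(t) = det(tI - G).
Expanding along the first row, p(t) = t^3 - 4t^2 - 51t - 90.
Rational-root test: t = -3 gives p(-3) = 0.
Dividing by (t + 3) leaves t^2 - 7t - 30.
The quadratic factors as (t + 3)·(t - 10).
Eigenvalues: -3, -3, 10.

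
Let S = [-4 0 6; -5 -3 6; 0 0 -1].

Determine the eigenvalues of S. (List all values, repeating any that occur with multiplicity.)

-4, -3, -1

Set up det(lambda·I - S) = 0.
Expanding the 3×3 determinant: p(lambda) = lambda^3 + 8·lambda^2 + 19·lambda + 12.
Rational-root test: lambda = -3 gives p(-3) = 0.
Factor out (lambda + 3): p(lambda) = (lambda + 3)·(lambda^2 + 5·lambda + 4).
The quadratic factors as (lambda + 4)·(lambda + 1).
Eigenvalues: -4, -3, -1.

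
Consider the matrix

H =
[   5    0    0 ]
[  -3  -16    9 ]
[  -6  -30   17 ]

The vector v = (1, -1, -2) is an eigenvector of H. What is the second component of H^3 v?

-125

First find the eigenvalue: Hv = (5, -5, -10) = 5·(1, -1, -2), so λ = 5.
Then H^3 v = λ^3·v = 5^3·(1, -1, -2) = 125·(1, -1, -2) = (125, -125, -250).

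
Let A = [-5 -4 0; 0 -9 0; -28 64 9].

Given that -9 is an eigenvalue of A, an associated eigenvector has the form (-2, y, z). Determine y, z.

We need (A + 9I)v = 0.
A + 9I = [[4, -4, 0], [0, 0, 0], [-28, 64, 18]].
Row 1: (4)·-2 + (-4)·y + (0)·z = 0
Row 2: (0)·-2 + (0)·y + (0)·z = 0
Row 3: (-28)·-2 + (64)·y + (18)·z = 0
Solving gives y = -2, z = 4.
Check: A·(-2, -2, 4) = (18, 18, -36) = -9·(-2, -2, 4).

-2, 4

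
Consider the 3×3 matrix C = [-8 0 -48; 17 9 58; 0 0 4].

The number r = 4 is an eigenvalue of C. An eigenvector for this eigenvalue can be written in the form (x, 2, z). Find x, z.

We need (C - 4I)v = 0.
C - 4I = [[-12, 0, -48], [17, 5, 58], [0, 0, 0]].
Row 1: (-12)·x + (0)·2 + (-48)·z = 0
Row 2: (17)·x + (5)·2 + (58)·z = 0
Row 3: (0)·x + (0)·2 + (0)·z = 0
Solving gives x = -4, z = 1.
Check: C·(-4, 2, 1) = (-16, 8, 4) = 4·(-4, 2, 1).

-4, 1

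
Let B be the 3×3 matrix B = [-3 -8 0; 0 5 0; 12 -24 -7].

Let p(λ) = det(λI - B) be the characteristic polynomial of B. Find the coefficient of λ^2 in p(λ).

5

The coefficient of λ^2 of det(λI - B) is −trace(B).
trace(B) = (-3) + (5) + (-7) = -5, so the coefficient is 5.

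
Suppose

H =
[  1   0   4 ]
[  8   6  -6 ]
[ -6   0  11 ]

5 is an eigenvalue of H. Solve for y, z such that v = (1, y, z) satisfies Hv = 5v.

We need (H - 5I)v = 0.
H - 5I = [[-4, 0, 4], [8, 1, -6], [-6, 0, 6]].
Row 1: (-4)·1 + (0)·y + (4)·z = 0
Row 2: (8)·1 + (1)·y + (-6)·z = 0
Row 3: (-6)·1 + (0)·y + (6)·z = 0
Solving gives y = -2, z = 1.
Check: H·(1, -2, 1) = (5, -10, 5) = 5·(1, -2, 1).

-2, 1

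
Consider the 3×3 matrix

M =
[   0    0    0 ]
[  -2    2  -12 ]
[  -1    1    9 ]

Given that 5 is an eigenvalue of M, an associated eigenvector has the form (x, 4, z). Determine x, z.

0, -1

We need (M - 5I)v = 0.
M - 5I = [[-5, 0, 0], [-2, -3, -12], [-1, 1, 4]].
Row 1: (-5)·x + (0)·4 + (0)·z = 0
Row 2: (-2)·x + (-3)·4 + (-12)·z = 0
Row 3: (-1)·x + (1)·4 + (4)·z = 0
Solving gives x = 0, z = -1.
Check: M·(0, 4, -1) = (0, 20, -5) = 5·(0, 4, -1).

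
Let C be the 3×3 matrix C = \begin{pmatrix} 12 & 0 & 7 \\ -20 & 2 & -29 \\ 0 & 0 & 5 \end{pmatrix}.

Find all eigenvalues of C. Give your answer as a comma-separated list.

Compute the characteristic polynomial p(s) = det(sI - C).
Cofactor expansion gives p(s) = s^3 - 19s^2 + 94s - 120.
Rational-root test: s = 2 gives p(2) = 0.
Dividing by (s - 2) leaves s^2 - 17s + 60.
The quadratic factors as (s - 5)·(s - 12).
Eigenvalues: 2, 5, 12.

2, 5, 12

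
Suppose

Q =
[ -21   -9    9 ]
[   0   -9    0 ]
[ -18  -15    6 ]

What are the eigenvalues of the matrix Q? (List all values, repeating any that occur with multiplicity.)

The characteristic polynomial is p(μ) = det(μI - Q).
Expanding the 3×3 determinant: p(μ) = μ^3 + 24μ^2 + 171μ + 324.
Try μ = -3: p(-3) = 0, so -3 is a root.
Factor out (μ + 3): p(μ) = (μ + 3)·(μ^2 + 21μ + 108).
The quadratic factors as (μ + 12)·(μ + 9).
Eigenvalues: -12, -9, -3.

-12, -9, -3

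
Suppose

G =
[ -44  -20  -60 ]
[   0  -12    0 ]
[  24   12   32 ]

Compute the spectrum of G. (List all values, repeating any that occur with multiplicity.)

Compute the characteristic polynomial p(λ) = det(λI - G).
Expanding along the first row, p(λ) = λ^3 + 24λ^2 + 176λ + 384.
Since p(-4) = 0, λ = -4 is a root.
Factor out (λ + 4): p(λ) = (λ + 4)·(λ^2 + 20λ + 96).
The quadratic factors as (λ + 12)·(λ + 8).
Eigenvalues: -12, -8, -4.

-12, -8, -4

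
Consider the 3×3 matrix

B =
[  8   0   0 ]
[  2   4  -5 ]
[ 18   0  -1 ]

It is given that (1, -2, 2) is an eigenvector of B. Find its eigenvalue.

Compute Bv: B·(1, -2, 2) = (8, -16, 16).
Since Bv = λv, compare component 1: 8 = λ·1, so λ = 8.

8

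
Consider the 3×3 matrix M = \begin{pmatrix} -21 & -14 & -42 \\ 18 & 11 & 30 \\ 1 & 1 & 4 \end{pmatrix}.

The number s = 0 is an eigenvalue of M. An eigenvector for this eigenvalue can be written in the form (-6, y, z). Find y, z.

18, -3

We need (M)v = 0.
M = [[-21, -14, -42], [18, 11, 30], [1, 1, 4]].
Row 1: (-21)·-6 + (-14)·y + (-42)·z = 0
Row 2: (18)·-6 + (11)·y + (30)·z = 0
Row 3: (1)·-6 + (1)·y + (4)·z = 0
Solving gives y = 18, z = -3.
Check: M·(-6, 18, -3) = (0, 0, 0) = 0·(-6, 18, -3).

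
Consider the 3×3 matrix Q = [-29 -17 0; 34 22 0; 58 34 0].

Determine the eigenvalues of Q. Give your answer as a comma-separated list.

Set up det(tI - Q) = 0.
Expanding along the first row, p(t) = t^3 + 7t^2 - 60t.
Since p(-12) = 0, t = -12 is a root.
Factor out (t + 12): p(t) = (t + 12)·(t^2 - 5t).
The quadratic factors as t·(t - 5).
Eigenvalues: -12, 0, 5.

-12, 0, 5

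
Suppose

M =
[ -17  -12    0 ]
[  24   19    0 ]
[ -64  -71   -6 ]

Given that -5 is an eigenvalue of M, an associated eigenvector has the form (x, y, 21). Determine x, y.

We need (M + 5I)v = 0.
M + 5I = [[-12, -12, 0], [24, 24, 0], [-64, -71, -1]].
Row 1: (-12)·x + (-12)·y + (0)·21 = 0
Row 2: (24)·x + (24)·y + (0)·21 = 0
Row 3: (-64)·x + (-71)·y + (-1)·21 = 0
Solving gives x = 3, y = -3.
Check: M·(3, -3, 21) = (-15, 15, -105) = -5·(3, -3, 21).

3, -3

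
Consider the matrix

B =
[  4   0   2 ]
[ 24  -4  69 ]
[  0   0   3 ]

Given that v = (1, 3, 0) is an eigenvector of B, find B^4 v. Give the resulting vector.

(256, 768, 0)

First find the eigenvalue: Bv = (4, 12, 0) = 4·(1, 3, 0), so λ = 4.
Then B^4 v = λ^4·v = 4^4·(1, 3, 0) = 256·(1, 3, 0) = (256, 768, 0).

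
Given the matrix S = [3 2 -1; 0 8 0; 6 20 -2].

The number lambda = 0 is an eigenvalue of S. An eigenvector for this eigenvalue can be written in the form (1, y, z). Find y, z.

We need (S)v = 0.
S = [[3, 2, -1], [0, 8, 0], [6, 20, -2]].
Row 1: (3)·1 + (2)·y + (-1)·z = 0
Row 2: (0)·1 + (8)·y + (0)·z = 0
Row 3: (6)·1 + (20)·y + (-2)·z = 0
Solving gives y = 0, z = 3.
Check: S·(1, 0, 3) = (0, 0, 0) = 0·(1, 0, 3).

0, 3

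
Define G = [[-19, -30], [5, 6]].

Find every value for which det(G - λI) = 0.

-9, -4

det(G - rI) = (-19 - r)(6 - r) - (-30)·(5) = r^2 + 13r + 36.
This factors as (r + 9)·(r + 4) = 0.
Eigenvalues: -9, -4.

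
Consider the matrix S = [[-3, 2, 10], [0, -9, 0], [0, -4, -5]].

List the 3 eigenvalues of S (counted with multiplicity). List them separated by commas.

-9, -5, -3

The characteristic polynomial is p(r) = det(rI - S).
Expanding the 3×3 determinant: p(r) = r^3 + 17r^2 + 87r + 135.
Try r = -3: p(-3) = 0, so -3 is a root.
Dividing by (r + 3) leaves r^2 + 14r + 45.
The quadratic factors as (r + 9)·(r + 5).
Eigenvalues: -9, -5, -3.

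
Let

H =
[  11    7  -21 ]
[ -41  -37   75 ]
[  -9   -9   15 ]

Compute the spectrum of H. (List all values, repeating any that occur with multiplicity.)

The characteristic polynomial is p(λ) = det(λI - H).
Expanding the 3×3 determinant: p(λ) = λ^3 + 11λ^2 - 24λ - 144.
Try λ = -3: p(-3) = 0, so -3 is a root.
Factor out (λ + 3): p(λ) = (λ + 3)·(λ^2 + 8λ - 48).
The quadratic factors as (λ + 12)·(λ - 4).
Eigenvalues: -12, -3, 4.

-12, -3, 4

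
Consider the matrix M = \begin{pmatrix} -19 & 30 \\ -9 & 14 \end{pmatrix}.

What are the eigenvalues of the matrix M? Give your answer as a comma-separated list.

-4, -1

det(M - lambda·I) = (-19 - lambda)(14 - lambda) - (30)·(-9) = lambda^2 + 5·lambda + 4.
This factors as (lambda + 4)·(lambda + 1) = 0.
Eigenvalues: -4, -1.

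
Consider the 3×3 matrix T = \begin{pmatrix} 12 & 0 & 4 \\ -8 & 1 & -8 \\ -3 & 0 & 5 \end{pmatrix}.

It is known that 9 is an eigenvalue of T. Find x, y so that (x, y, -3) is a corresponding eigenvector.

We need (T - 9I)v = 0.
T - 9I = [[3, 0, 4], [-8, -8, -8], [-3, 0, -4]].
Row 1: (3)·x + (0)·y + (4)·-3 = 0
Row 2: (-8)·x + (-8)·y + (-8)·-3 = 0
Row 3: (-3)·x + (0)·y + (-4)·-3 = 0
Solving gives x = 4, y = -1.
Check: T·(4, -1, -3) = (36, -9, -27) = 9·(4, -1, -3).

4, -1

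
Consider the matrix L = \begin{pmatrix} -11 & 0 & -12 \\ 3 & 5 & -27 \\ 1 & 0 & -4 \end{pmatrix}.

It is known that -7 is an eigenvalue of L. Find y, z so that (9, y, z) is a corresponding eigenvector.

-9, -3

We need (L + 7I)v = 0.
L + 7I = [[-4, 0, -12], [3, 12, -27], [1, 0, 3]].
Row 1: (-4)·9 + (0)·y + (-12)·z = 0
Row 2: (3)·9 + (12)·y + (-27)·z = 0
Row 3: (1)·9 + (0)·y + (3)·z = 0
Solving gives y = -9, z = -3.
Check: L·(9, -9, -3) = (-63, 63, 21) = -7·(9, -9, -3).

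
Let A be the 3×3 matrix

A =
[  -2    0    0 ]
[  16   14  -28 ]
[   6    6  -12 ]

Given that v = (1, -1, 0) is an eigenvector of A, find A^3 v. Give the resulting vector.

First find the eigenvalue: Av = (-2, 2, 0) = -2·(1, -1, 0), so λ = -2.
Then A^3 v = λ^3·v = (-2)^3·(1, -1, 0) = -8·(1, -1, 0) = (-8, 8, 0).

(-8, 8, 0)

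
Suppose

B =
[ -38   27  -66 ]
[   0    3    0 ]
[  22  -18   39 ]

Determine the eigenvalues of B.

Compute the characteristic polynomial p(λ) = det(λI - B).
Expanding the 3×3 determinant: p(λ) = λ^3 - 4λ^2 - 27λ + 90.
Try λ = -5: p(-5) = 0, so -5 is a root.
Factor out (λ + 5): p(λ) = (λ + 5)·(λ^2 - 9λ + 18).
The quadratic factors as (λ - 3)·(λ - 6).
Eigenvalues: -5, 3, 6.

-5, 3, 6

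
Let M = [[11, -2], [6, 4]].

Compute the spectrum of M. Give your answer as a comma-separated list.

7, 8

det(M - λI) = (11 - λ)(4 - λ) - (-2)·(6) = λ^2 - 15λ + 56.
This factors as (λ - 7)·(λ - 8) = 0.
Eigenvalues: 7, 8.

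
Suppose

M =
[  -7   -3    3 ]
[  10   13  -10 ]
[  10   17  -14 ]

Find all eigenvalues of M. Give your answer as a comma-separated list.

-7, -4, 3

Set up det(rI - M) = 0.
Expanding along the first row, p(r) = r^3 + 8r^2 - 5r - 84.
Rational-root test: r = -7 gives p(-7) = 0.
Factor out (r + 7): p(r) = (r + 7)·(r^2 + r - 12).
The quadratic factors as (r + 4)·(r - 3).
Eigenvalues: -7, -4, 3.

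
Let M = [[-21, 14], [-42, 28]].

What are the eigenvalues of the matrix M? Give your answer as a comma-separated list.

det(M - lambda·I) = (-21 - lambda)(28 - lambda) - (14)·(-42) = lambda^2 - 7·lambda.
This factors as lambda·(lambda - 7) = 0.
Eigenvalues: 0, 7.

0, 7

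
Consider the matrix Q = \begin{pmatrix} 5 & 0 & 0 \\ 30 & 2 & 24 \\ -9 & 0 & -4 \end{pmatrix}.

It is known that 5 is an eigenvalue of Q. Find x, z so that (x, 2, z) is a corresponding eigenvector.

We need (Q - 5I)v = 0.
Q - 5I = [[0, 0, 0], [30, -3, 24], [-9, 0, -9]].
Row 1: (0)·x + (0)·2 + (0)·z = 0
Row 2: (30)·x + (-3)·2 + (24)·z = 0
Row 3: (-9)·x + (0)·2 + (-9)·z = 0
Solving gives x = 1, z = -1.
Check: Q·(1, 2, -1) = (5, 10, -5) = 5·(1, 2, -1).

1, -1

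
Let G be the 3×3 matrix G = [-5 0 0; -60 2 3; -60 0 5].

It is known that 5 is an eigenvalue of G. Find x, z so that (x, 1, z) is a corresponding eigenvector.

0, 1

We need (G - 5I)v = 0.
G - 5I = [[-10, 0, 0], [-60, -3, 3], [-60, 0, 0]].
Row 1: (-10)·x + (0)·1 + (0)·z = 0
Row 2: (-60)·x + (-3)·1 + (3)·z = 0
Row 3: (-60)·x + (0)·1 + (0)·z = 0
Solving gives x = 0, z = 1.
Check: G·(0, 1, 1) = (0, 5, 5) = 5·(0, 1, 1).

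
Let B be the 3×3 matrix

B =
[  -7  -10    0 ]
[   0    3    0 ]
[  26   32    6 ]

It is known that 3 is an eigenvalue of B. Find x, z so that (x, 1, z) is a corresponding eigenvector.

-1, -2

We need (B - 3I)v = 0.
B - 3I = [[-10, -10, 0], [0, 0, 0], [26, 32, 3]].
Row 1: (-10)·x + (-10)·1 + (0)·z = 0
Row 2: (0)·x + (0)·1 + (0)·z = 0
Row 3: (26)·x + (32)·1 + (3)·z = 0
Solving gives x = -1, z = -2.
Check: B·(-1, 1, -2) = (-3, 3, -6) = 3·(-1, 1, -2).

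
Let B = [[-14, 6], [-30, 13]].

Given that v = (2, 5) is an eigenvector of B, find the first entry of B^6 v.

2

First find the eigenvalue: Bv = (2, 5) = 1·(2, 5), so λ = 1.
Then B^6 v = λ^6·v = 1^6·(2, 5) = 1·(2, 5) = (2, 5).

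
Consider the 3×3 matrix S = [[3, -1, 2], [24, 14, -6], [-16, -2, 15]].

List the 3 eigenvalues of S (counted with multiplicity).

Compute the characteristic polynomial p(t) = det(tI - S).
Cofactor expansion gives p(t) = t^3 - 32t^2 + 341t - 1210.
Rational-root test: t = 10 gives p(10) = 0.
Factor out (t - 10): p(t) = (t - 10)·(t^2 - 22t + 121).
The quadratic factor is (t - 11)^2.
Eigenvalues: 10, 11, 11.

10, 11, 11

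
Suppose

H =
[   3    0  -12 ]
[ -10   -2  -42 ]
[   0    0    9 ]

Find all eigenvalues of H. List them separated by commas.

The characteristic polynomial is p(λ) = det(λI - H).
Expanding the 3×3 determinant: p(λ) = λ^3 - 10λ^2 + 3λ + 54.
Rational-root test: λ = -2 gives p(-2) = 0.
Dividing by (λ + 2) leaves λ^2 - 12λ + 27.
The quadratic factors as (λ - 3)·(λ - 9).
Eigenvalues: -2, 3, 9.

-2, 3, 9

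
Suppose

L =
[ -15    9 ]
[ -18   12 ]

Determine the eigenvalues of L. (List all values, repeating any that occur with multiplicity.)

-6, 3

det(L - μI) = (-15 - μ)(12 - μ) - (9)·(-18) = μ^2 + 3μ - 18.
This factors as (μ + 6)·(μ - 3) = 0.
Eigenvalues: -6, 3.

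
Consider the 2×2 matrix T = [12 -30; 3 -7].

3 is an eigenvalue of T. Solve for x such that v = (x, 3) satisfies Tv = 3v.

We need (T - 3I)v = 0.
T - 3I = [[9, -30], [3, -10]].
Row 1: (9)·x + (-30)·3 = 0
Row 2: (3)·x + (-10)·3 = 0
Solving gives x = 10.
Check: T·(10, 3) = (30, 9) = 3·(10, 3).

10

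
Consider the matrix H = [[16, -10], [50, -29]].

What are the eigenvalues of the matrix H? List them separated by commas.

-9, -4

det(H - tI) = (16 - t)(-29 - t) - (-10)·(50) = t^2 + 13t + 36.
This factors as (t + 9)·(t + 4) = 0.
Eigenvalues: -9, -4.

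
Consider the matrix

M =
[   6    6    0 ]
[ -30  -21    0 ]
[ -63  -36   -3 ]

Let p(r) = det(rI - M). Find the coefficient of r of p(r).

p(r) = r^3 + 18r^2 + 99r + 162.
The coefficient of r is 99.

99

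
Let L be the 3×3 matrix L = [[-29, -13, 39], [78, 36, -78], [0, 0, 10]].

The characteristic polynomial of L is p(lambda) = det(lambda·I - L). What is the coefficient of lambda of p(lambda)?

p(lambda) = lambda^3 - 17·lambda^2 + 40·lambda + 300.
The coefficient of lambda is 40.

40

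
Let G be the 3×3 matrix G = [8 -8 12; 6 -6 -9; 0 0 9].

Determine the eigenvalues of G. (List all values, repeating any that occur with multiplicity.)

Set up det(sI - G) = 0.
Expanding along the first row, p(s) = s^3 - 11s^2 + 18s.
Since p(0) = 0, s = 0 is a root.
Factor out s: p(s) = s·(s^2 - 11s + 18).
The quadratic factors as (s - 2)·(s - 9).
Eigenvalues: 0, 2, 9.

0, 2, 9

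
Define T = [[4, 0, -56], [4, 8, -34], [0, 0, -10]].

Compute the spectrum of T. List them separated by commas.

Compute the characteristic polynomial p(r) = det(rI - T).
Expanding along the first row, p(r) = r^3 - 2r^2 - 88r + 320.
Rational-root test: r = -10 gives p(-10) = 0.
Factor out (r + 10): p(r) = (r + 10)·(r^2 - 12r + 32).
The quadratic factors as (r - 4)·(r - 8).
Eigenvalues: -10, 4, 8.

-10, 4, 8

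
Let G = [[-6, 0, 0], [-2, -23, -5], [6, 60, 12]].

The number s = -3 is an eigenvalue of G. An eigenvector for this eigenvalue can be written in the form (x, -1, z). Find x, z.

0, 4

We need (G + 3I)v = 0.
G + 3I = [[-3, 0, 0], [-2, -20, -5], [6, 60, 15]].
Row 1: (-3)·x + (0)·-1 + (0)·z = 0
Row 2: (-2)·x + (-20)·-1 + (-5)·z = 0
Row 3: (6)·x + (60)·-1 + (15)·z = 0
Solving gives x = 0, z = 4.
Check: G·(0, -1, 4) = (0, 3, -12) = -3·(0, -1, 4).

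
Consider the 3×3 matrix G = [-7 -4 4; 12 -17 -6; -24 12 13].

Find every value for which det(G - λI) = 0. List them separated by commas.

Set up det(sI - G) = 0.
Expanding the 3×3 determinant: p(s) = s^3 + 11s^2 + 23s - 35.
Since p(1) = 0, s = 1 is a root.
Dividing by (s - 1) leaves s^2 + 12s + 35.
The quadratic factors as (s + 7)·(s + 5).
Eigenvalues: -7, -5, 1.

-7, -5, 1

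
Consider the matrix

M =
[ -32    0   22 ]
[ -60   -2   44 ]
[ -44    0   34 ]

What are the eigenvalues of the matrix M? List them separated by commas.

Compute the characteristic polynomial p(λ) = det(λI - M).
Cofactor expansion gives p(λ) = λ^3 - 124λ - 240.
Try λ = -2: p(-2) = 0, so -2 is a root.
Dividing by (λ + 2) leaves λ^2 - 2λ - 120.
The quadratic factors as (λ + 10)·(λ - 12).
Eigenvalues: -10, -2, 12.

-10, -2, 12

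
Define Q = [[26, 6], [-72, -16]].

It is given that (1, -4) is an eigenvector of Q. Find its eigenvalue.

2

Compute Qv: Q·(1, -4) = (2, -8).
Since Qv = λv, compare component 1: 2 = λ·1, so λ = 2.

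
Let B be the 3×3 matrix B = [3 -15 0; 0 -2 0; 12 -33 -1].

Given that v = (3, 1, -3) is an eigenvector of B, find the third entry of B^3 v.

First find the eigenvalue: Bv = (-6, -2, 6) = -2·(3, 1, -3), so λ = -2.
Then B^3 v = λ^3·v = (-2)^3·(3, 1, -3) = -8·(3, 1, -3) = (-24, -8, 24).

24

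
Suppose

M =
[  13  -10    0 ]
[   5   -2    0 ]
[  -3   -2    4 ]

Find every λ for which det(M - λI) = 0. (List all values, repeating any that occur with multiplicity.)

Set up det(sI - M) = 0.
Expanding the 3×3 determinant: p(s) = s^3 - 15s^2 + 68s - 96.
Rational-root test: s = 4 gives p(4) = 0.
Factor out (s - 4): p(s) = (s - 4)·(s^2 - 11s + 24).
The quadratic factors as (s - 3)·(s - 8).
Eigenvalues: 3, 4, 8.

3, 4, 8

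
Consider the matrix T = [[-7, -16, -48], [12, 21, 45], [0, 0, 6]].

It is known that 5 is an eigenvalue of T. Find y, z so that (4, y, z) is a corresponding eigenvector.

-3, 0

We need (T - 5I)v = 0.
T - 5I = [[-12, -16, -48], [12, 16, 45], [0, 0, 1]].
Row 1: (-12)·4 + (-16)·y + (-48)·z = 0
Row 2: (12)·4 + (16)·y + (45)·z = 0
Row 3: (0)·4 + (0)·y + (1)·z = 0
Solving gives y = -3, z = 0.
Check: T·(4, -3, 0) = (20, -15, 0) = 5·(4, -3, 0).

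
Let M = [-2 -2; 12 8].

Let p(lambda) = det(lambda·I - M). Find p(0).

8

p(0) = det(0·I − M) = det(−M) = (−1)^2·det(M).
det(M) = 8, so p(0) = 8.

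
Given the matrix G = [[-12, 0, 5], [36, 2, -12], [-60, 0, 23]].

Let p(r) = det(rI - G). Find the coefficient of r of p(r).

p(r) = r^3 - 13r^2 + 46r - 48.
The coefficient of r is 46.

46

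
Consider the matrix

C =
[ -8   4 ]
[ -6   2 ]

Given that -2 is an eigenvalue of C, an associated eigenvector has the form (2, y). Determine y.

We need (C + 2I)v = 0.
C + 2I = [[-6, 4], [-6, 4]].
Row 1: (-6)·2 + (4)·y = 0
Row 2: (-6)·2 + (4)·y = 0
Solving gives y = 3.
Check: C·(2, 3) = (-4, -6) = -2·(2, 3).

3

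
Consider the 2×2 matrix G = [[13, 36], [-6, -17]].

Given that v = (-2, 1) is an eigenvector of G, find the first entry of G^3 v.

First find the eigenvalue: Gv = (10, -5) = -5·(-2, 1), so λ = -5.
Then G^3 v = λ^3·v = (-5)^3·(-2, 1) = -125·(-2, 1) = (250, -125).

250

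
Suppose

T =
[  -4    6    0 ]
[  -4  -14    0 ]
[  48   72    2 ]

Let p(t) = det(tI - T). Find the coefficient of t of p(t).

p(t) = t^3 + 16t^2 + 44t - 160.
The coefficient of t is 44.

44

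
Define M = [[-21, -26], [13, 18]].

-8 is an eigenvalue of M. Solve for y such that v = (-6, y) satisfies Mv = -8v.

3

We need (M + 8I)v = 0.
M + 8I = [[-13, -26], [13, 26]].
Row 1: (-13)·-6 + (-26)·y = 0
Row 2: (13)·-6 + (26)·y = 0
Solving gives y = 3.
Check: M·(-6, 3) = (48, -24) = -8·(-6, 3).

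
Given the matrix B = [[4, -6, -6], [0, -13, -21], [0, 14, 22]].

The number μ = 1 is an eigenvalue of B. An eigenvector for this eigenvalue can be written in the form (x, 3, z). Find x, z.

We need (B - 1I)v = 0.
B - 1I = [[3, -6, -6], [0, -14, -21], [0, 14, 21]].
Row 1: (3)·x + (-6)·3 + (-6)·z = 0
Row 2: (0)·x + (-14)·3 + (-21)·z = 0
Row 3: (0)·x + (14)·3 + (21)·z = 0
Solving gives x = 2, z = -2.
Check: B·(2, 3, -2) = (2, 3, -2) = 1·(2, 3, -2).

2, -2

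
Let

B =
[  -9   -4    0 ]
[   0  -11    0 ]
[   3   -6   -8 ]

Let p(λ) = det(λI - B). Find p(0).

p(0) = det(0·I − B) = det(−B) = (−1)^3·det(B).
det(B) = -792, so p(0) = 792.

792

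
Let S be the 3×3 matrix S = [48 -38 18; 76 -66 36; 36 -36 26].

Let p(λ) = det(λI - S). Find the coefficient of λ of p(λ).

p(λ) = λ^3 - 8λ^2 - 100λ + 800.
The coefficient of λ is -100.

-100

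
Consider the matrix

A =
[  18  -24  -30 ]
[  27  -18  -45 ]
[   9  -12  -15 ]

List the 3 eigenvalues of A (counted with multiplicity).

Set up det(sI - A) = 0.
Cofactor expansion gives p(s) = s^3 + 15s^2 + 54s.
Since p(0) = 0, s = 0 is a root.
Dividing by s leaves s^2 + 15s + 54.
The quadratic factors as (s + 9)·(s + 6).
Eigenvalues: -9, -6, 0.

-9, -6, 0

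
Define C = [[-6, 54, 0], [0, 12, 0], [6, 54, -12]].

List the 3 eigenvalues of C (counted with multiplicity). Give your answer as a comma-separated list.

The characteristic polynomial is p(λ) = det(λI - C).
Cofactor expansion gives p(λ) = λ^3 + 6λ^2 - 144λ - 864.
Try λ = -12: p(-12) = 0, so -12 is a root.
Dividing by (λ + 12) leaves λ^2 - 6λ - 72.
The quadratic factors as (λ + 6)·(λ - 12).
Eigenvalues: -12, -6, 12.

-12, -6, 12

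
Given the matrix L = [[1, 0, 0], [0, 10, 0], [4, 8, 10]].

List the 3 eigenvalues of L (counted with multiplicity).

1, 10, 10

L is lower triangular, so its eigenvalues are the diagonal entries.
Diagonal: 1, 10, 10.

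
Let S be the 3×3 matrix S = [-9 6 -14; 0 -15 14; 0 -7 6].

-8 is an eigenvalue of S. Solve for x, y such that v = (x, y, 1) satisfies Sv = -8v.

-2, 2

We need (S + 8I)v = 0.
S + 8I = [[-1, 6, -14], [0, -7, 14], [0, -7, 14]].
Row 1: (-1)·x + (6)·y + (-14)·1 = 0
Row 2: (0)·x + (-7)·y + (14)·1 = 0
Row 3: (0)·x + (-7)·y + (14)·1 = 0
Solving gives x = -2, y = 2.
Check: S·(-2, 2, 1) = (16, -16, -8) = -8·(-2, 2, 1).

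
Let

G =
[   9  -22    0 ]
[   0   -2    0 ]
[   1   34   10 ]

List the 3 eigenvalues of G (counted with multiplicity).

Set up det(sI - G) = 0.
Cofactor expansion gives p(s) = s^3 - 17s^2 + 52s + 180.
Try s = -2: p(-2) = 0, so -2 is a root.
Factor out (s + 2): p(s) = (s + 2)·(s^2 - 19s + 90).
The quadratic factors as (s - 9)·(s - 10).
Eigenvalues: -2, 9, 10.

-2, 9, 10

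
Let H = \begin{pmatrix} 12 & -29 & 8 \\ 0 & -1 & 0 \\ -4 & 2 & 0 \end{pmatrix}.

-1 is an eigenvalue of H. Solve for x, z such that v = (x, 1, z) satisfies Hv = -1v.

We need (H + 1I)v = 0.
H + 1I = [[13, -29, 8], [0, 0, 0], [-4, 2, 1]].
Row 1: (13)·x + (-29)·1 + (8)·z = 0
Row 2: (0)·x + (0)·1 + (0)·z = 0
Row 3: (-4)·x + (2)·1 + (1)·z = 0
Solving gives x = 1, z = 2.
Check: H·(1, 1, 2) = (-1, -1, -2) = -1·(1, 1, 2).

1, 2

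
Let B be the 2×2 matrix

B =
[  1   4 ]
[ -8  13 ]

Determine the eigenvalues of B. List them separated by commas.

det(B - λI) = (1 - λ)(13 - λ) - (4)·(-8) = λ^2 - 14λ + 45.
This factors as (λ - 5)·(λ - 9) = 0.
Eigenvalues: 5, 9.

5, 9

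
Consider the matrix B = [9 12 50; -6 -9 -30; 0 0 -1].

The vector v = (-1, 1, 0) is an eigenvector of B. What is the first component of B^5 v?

First find the eigenvalue: Bv = (3, -3, 0) = -3·(-1, 1, 0), so λ = -3.
Then B^5 v = λ^5·v = (-3)^5·(-1, 1, 0) = -243·(-1, 1, 0) = (243, -243, 0).

243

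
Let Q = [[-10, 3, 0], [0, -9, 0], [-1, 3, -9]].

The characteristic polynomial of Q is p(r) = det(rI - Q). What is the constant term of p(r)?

p(r) = r^3 + 28r^2 + 261r + 810.
The constant term is 810.

810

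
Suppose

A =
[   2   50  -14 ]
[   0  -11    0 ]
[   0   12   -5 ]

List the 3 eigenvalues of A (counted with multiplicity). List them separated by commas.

Compute the characteristic polynomial p(t) = det(tI - A).
Expanding the 3×3 determinant: p(t) = t^3 + 14t^2 + 23t - 110.
Since p(-5) = 0, t = -5 is a root.
Factor out (t + 5): p(t) = (t + 5)·(t^2 + 9t - 22).
The quadratic factors as (t + 11)·(t - 2).
Eigenvalues: -11, -5, 2.

-11, -5, 2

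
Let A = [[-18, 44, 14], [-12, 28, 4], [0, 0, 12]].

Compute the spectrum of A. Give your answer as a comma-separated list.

Compute the characteristic polynomial p(λ) = det(λI - A).
Expanding the 3×3 determinant: p(λ) = λ^3 - 22λ^2 + 144λ - 288.
Rational-root test: λ = 6 gives p(6) = 0.
Factor out (λ - 6): p(λ) = (λ - 6)·(λ^2 - 16λ + 48).
The quadratic factors as (λ - 4)·(λ - 12).
Eigenvalues: 4, 6, 12.

4, 6, 12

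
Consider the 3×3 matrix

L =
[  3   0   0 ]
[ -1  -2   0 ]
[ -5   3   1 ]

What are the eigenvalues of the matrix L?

-2, 1, 3

L is lower triangular, so its eigenvalues are the diagonal entries.
Diagonal: 3, -2, 1.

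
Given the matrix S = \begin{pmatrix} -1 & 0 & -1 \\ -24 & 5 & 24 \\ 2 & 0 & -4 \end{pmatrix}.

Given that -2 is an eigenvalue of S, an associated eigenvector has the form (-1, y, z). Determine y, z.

We need (S + 2I)v = 0.
S + 2I = [[1, 0, -1], [-24, 7, 24], [2, 0, -2]].
Row 1: (1)·-1 + (0)·y + (-1)·z = 0
Row 2: (-24)·-1 + (7)·y + (24)·z = 0
Row 3: (2)·-1 + (0)·y + (-2)·z = 0
Solving gives y = 0, z = -1.
Check: S·(-1, 0, -1) = (2, 0, 2) = -2·(-1, 0, -1).

0, -1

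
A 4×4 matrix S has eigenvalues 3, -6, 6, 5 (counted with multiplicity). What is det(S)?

-540

det(S) is the product of the eigenvalues: (3) · (-6) · (6) · (5) = -540.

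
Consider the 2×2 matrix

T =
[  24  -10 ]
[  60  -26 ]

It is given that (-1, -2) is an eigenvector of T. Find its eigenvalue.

4

Compute Tv: T·(-1, -2) = (-4, -8).
Since Tv = λv, compare component 1: -4 = λ·-1, so λ = 4.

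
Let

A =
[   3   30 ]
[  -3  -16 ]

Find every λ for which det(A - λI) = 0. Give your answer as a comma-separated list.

-7, -6

det(A - rI) = (3 - r)(-16 - r) - (30)·(-3) = r^2 + 13r + 42.
This factors as (r + 7)·(r + 6) = 0.
Eigenvalues: -7, -6.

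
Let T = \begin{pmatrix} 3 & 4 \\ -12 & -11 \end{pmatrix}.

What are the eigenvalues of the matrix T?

det(T - λI) = (3 - λ)(-11 - λ) - (4)·(-12) = λ^2 + 8λ + 15.
This factors as (λ + 5)·(λ + 3) = 0.
Eigenvalues: -5, -3.

-5, -3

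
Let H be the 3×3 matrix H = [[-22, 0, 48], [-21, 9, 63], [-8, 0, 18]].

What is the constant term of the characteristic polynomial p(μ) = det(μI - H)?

p(0) = det(0·I − H) = det(−H) = (−1)^3·det(H).
det(H) = -108, so p(0) = 108.

108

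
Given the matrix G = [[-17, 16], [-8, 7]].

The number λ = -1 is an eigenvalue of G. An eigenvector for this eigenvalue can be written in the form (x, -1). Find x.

-1

We need (G + 1I)v = 0.
G + 1I = [[-16, 16], [-8, 8]].
Row 1: (-16)·x + (16)·-1 = 0
Row 2: (-8)·x + (8)·-1 = 0
Solving gives x = -1.
Check: G·(-1, -1) = (1, 1) = -1·(-1, -1).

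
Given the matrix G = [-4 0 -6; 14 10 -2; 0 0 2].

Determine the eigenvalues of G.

-4, 2, 10

Set up det(rI - G) = 0.
Expanding the 3×3 determinant: p(r) = r^3 - 8r^2 - 28r + 80.
Rational-root test: r = 2 gives p(2) = 0.
Dividing by (r - 2) leaves r^2 - 6r - 40.
The quadratic factors as (r + 4)·(r - 10).
Eigenvalues: -4, 2, 10.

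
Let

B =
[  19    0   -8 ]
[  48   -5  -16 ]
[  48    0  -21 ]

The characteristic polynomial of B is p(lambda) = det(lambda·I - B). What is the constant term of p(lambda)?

-75

p(lambda) = lambda^3 + 7·lambda^2 - 5·lambda - 75.
The constant term is -75.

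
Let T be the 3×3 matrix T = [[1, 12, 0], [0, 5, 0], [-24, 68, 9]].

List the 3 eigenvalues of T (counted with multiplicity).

1, 5, 9

Set up det(tI - T) = 0.
Expanding along the first row, p(t) = t^3 - 15t^2 + 59t - 45.
Since p(9) = 0, t = 9 is a root.
Factor out (t - 9): p(t) = (t - 9)·(t^2 - 6t + 5).
The quadratic factors as (t - 1)·(t - 5).
Eigenvalues: 1, 5, 9.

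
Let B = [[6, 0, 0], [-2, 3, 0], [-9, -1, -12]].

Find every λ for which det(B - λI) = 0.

B is lower triangular, so its eigenvalues are the diagonal entries.
Diagonal: 6, 3, -12.

-12, 3, 6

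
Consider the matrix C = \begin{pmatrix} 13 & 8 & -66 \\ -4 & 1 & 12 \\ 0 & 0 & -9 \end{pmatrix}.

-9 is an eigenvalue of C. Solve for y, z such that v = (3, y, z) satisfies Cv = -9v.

0, 1

We need (C + 9I)v = 0.
C + 9I = [[22, 8, -66], [-4, 10, 12], [0, 0, 0]].
Row 1: (22)·3 + (8)·y + (-66)·z = 0
Row 2: (-4)·3 + (10)·y + (12)·z = 0
Row 3: (0)·3 + (0)·y + (0)·z = 0
Solving gives y = 0, z = 1.
Check: C·(3, 0, 1) = (-27, 0, -9) = -9·(3, 0, 1).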